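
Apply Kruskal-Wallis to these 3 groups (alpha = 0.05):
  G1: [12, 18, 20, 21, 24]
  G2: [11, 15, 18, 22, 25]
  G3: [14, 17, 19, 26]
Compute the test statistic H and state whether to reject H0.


Step 1: Combine all N = 14 observations and assign midranks.
sorted (value, group, rank): (11,G2,1), (12,G1,2), (14,G3,3), (15,G2,4), (17,G3,5), (18,G1,6.5), (18,G2,6.5), (19,G3,8), (20,G1,9), (21,G1,10), (22,G2,11), (24,G1,12), (25,G2,13), (26,G3,14)
Step 2: Sum ranks within each group.
R_1 = 39.5 (n_1 = 5)
R_2 = 35.5 (n_2 = 5)
R_3 = 30 (n_3 = 4)
Step 3: H = 12/(N(N+1)) * sum(R_i^2/n_i) - 3(N+1)
     = 12/(14*15) * (39.5^2/5 + 35.5^2/5 + 30^2/4) - 3*15
     = 0.057143 * 789.1 - 45
     = 0.091429.
Step 4: Ties present; correction factor C = 1 - 6/(14^3 - 14) = 0.997802. Corrected H = 0.091429 / 0.997802 = 0.091630.
Step 5: Under H0, H ~ chi^2(2); p-value = 0.955219.
Step 6: alpha = 0.05. fail to reject H0.

H = 0.0916, df = 2, p = 0.955219, fail to reject H0.


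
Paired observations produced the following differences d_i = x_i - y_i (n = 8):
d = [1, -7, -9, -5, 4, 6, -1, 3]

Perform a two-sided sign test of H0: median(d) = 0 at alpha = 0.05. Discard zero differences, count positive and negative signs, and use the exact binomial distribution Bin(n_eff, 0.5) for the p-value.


Step 1: Discard zero differences. Original n = 8; n_eff = number of nonzero differences = 8.
Nonzero differences (with sign): +1, -7, -9, -5, +4, +6, -1, +3
Step 2: Count signs: positive = 4, negative = 4.
Step 3: Under H0: P(positive) = 0.5, so the number of positives S ~ Bin(8, 0.5).
Step 4: Two-sided exact p-value = sum of Bin(8,0.5) probabilities at or below the observed probability = 1.000000.
Step 5: alpha = 0.05. fail to reject H0.

n_eff = 8, pos = 4, neg = 4, p = 1.000000, fail to reject H0.


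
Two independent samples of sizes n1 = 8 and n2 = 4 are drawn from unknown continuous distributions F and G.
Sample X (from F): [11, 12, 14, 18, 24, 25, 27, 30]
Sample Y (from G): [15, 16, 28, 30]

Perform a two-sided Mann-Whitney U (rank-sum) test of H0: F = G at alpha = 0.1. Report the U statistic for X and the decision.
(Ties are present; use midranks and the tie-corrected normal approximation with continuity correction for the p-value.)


Step 1: Combine and sort all 12 observations; assign midranks.
sorted (value, group): (11,X), (12,X), (14,X), (15,Y), (16,Y), (18,X), (24,X), (25,X), (27,X), (28,Y), (30,X), (30,Y)
ranks: 11->1, 12->2, 14->3, 15->4, 16->5, 18->6, 24->7, 25->8, 27->9, 28->10, 30->11.5, 30->11.5
Step 2: Rank sum for X: R1 = 1 + 2 + 3 + 6 + 7 + 8 + 9 + 11.5 = 47.5.
Step 3: U_X = R1 - n1(n1+1)/2 = 47.5 - 8*9/2 = 47.5 - 36 = 11.5.
       U_Y = n1*n2 - U_X = 32 - 11.5 = 20.5.
Step 4: Ties are present, so use the tie-corrected normal approximation (with continuity correction) for the p-value.
Step 5: p-value = 0.496152; compare to alpha = 0.1. fail to reject H0.

U_X = 11.5, p = 0.496152, fail to reject H0 at alpha = 0.1.


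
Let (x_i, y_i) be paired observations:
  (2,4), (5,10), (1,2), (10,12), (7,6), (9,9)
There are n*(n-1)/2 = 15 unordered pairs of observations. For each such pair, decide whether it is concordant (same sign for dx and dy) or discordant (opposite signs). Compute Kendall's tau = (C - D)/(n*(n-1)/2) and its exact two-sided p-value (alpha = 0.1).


Step 1: Enumerate the 15 unordered pairs (i,j) with i<j and classify each by sign(x_j-x_i) * sign(y_j-y_i).
  (1,2):dx=+3,dy=+6->C; (1,3):dx=-1,dy=-2->C; (1,4):dx=+8,dy=+8->C; (1,5):dx=+5,dy=+2->C
  (1,6):dx=+7,dy=+5->C; (2,3):dx=-4,dy=-8->C; (2,4):dx=+5,dy=+2->C; (2,5):dx=+2,dy=-4->D
  (2,6):dx=+4,dy=-1->D; (3,4):dx=+9,dy=+10->C; (3,5):dx=+6,dy=+4->C; (3,6):dx=+8,dy=+7->C
  (4,5):dx=-3,dy=-6->C; (4,6):dx=-1,dy=-3->C; (5,6):dx=+2,dy=+3->C
Step 2: C = 13, D = 2, total pairs = 15.
Step 3: tau = (C - D)/(n(n-1)/2) = (13 - 2)/15 = 0.733333.
Step 4: Exact two-sided p-value (enumerate n! = 720 permutations of y under H0): p = 0.055556.
Step 5: alpha = 0.1. reject H0.

tau_b = 0.7333 (C=13, D=2), p = 0.055556, reject H0.


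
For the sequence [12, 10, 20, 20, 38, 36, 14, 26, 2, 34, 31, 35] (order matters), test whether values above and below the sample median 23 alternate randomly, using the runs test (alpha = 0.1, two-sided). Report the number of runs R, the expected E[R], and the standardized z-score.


Step 1: Compute median = 23; label A = above, B = below.
Labels in order: BBBBAABABAAA  (n_A = 6, n_B = 6)
Step 2: Count runs R = 6.
Step 3: Under H0 (random ordering), E[R] = 2*n_A*n_B/(n_A+n_B) + 1 = 2*6*6/12 + 1 = 7.0000.
        Var[R] = 2*n_A*n_B*(2*n_A*n_B - n_A - n_B) / ((n_A+n_B)^2 * (n_A+n_B-1)) = 4320/1584 = 2.7273.
        SD[R] = 1.6514.
Step 4: Continuity-corrected z = (R + 0.5 - E[R]) / SD[R] = (6 + 0.5 - 7.0000) / 1.6514 = -0.3028.
Step 5: Two-sided p-value via normal approximation = 2*(1 - Phi(|z|)) = 0.762069.
Step 6: alpha = 0.1. fail to reject H0.

R = 6, z = -0.3028, p = 0.762069, fail to reject H0.


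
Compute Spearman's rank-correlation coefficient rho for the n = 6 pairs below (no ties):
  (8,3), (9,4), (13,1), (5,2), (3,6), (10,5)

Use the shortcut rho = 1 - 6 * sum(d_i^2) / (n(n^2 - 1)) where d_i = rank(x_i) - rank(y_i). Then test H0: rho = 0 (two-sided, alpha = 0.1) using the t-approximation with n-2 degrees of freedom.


Step 1: Rank x and y separately (midranks; no ties here).
rank(x): 8->3, 9->4, 13->6, 5->2, 3->1, 10->5
rank(y): 3->3, 4->4, 1->1, 2->2, 6->6, 5->5
Step 2: d_i = R_x(i) - R_y(i); compute d_i^2.
  (3-3)^2=0, (4-4)^2=0, (6-1)^2=25, (2-2)^2=0, (1-6)^2=25, (5-5)^2=0
sum(d^2) = 50.
Step 3: rho = 1 - 6*50 / (6*(6^2 - 1)) = 1 - 300/210 = -0.428571.
Step 4: Under H0, t = rho * sqrt((n-2)/(1-rho^2)) = -0.9487 ~ t(4).
Step 5: Two-sided p-value from the t-distribution with 4 df = 0.396501.
Step 6: alpha = 0.1. fail to reject H0.

rho = -0.4286, p = 0.396501, fail to reject H0 at alpha = 0.1.


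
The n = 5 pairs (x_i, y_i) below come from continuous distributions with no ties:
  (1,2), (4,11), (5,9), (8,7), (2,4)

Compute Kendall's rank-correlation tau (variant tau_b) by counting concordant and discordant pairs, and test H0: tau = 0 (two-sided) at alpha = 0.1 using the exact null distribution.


Step 1: Enumerate the 10 unordered pairs (i,j) with i<j and classify each by sign(x_j-x_i) * sign(y_j-y_i).
  (1,2):dx=+3,dy=+9->C; (1,3):dx=+4,dy=+7->C; (1,4):dx=+7,dy=+5->C; (1,5):dx=+1,dy=+2->C
  (2,3):dx=+1,dy=-2->D; (2,4):dx=+4,dy=-4->D; (2,5):dx=-2,dy=-7->C; (3,4):dx=+3,dy=-2->D
  (3,5):dx=-3,dy=-5->C; (4,5):dx=-6,dy=-3->C
Step 2: C = 7, D = 3, total pairs = 10.
Step 3: tau = (C - D)/(n(n-1)/2) = (7 - 3)/10 = 0.400000.
Step 4: Exact two-sided p-value (enumerate n! = 120 permutations of y under H0): p = 0.483333.
Step 5: alpha = 0.1. fail to reject H0.

tau_b = 0.4000 (C=7, D=3), p = 0.483333, fail to reject H0.


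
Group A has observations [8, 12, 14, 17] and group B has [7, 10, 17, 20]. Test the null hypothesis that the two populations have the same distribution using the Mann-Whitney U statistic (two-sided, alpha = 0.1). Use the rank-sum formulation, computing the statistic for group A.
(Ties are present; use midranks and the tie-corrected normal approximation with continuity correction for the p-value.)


Step 1: Combine and sort all 8 observations; assign midranks.
sorted (value, group): (7,Y), (8,X), (10,Y), (12,X), (14,X), (17,X), (17,Y), (20,Y)
ranks: 7->1, 8->2, 10->3, 12->4, 14->5, 17->6.5, 17->6.5, 20->8
Step 2: Rank sum for X: R1 = 2 + 4 + 5 + 6.5 = 17.5.
Step 3: U_X = R1 - n1(n1+1)/2 = 17.5 - 4*5/2 = 17.5 - 10 = 7.5.
       U_Y = n1*n2 - U_X = 16 - 7.5 = 8.5.
Step 4: Ties are present, so use the tie-corrected normal approximation (with continuity correction) for the p-value.
Step 5: p-value = 1.000000; compare to alpha = 0.1. fail to reject H0.

U_X = 7.5, p = 1.000000, fail to reject H0 at alpha = 0.1.


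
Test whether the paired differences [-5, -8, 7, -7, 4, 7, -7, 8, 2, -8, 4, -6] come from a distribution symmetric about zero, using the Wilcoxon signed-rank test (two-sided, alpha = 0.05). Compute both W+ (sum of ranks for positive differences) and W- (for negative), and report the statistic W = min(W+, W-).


Step 1: Drop any zero differences (none here) and take |d_i|.
|d| = [5, 8, 7, 7, 4, 7, 7, 8, 2, 8, 4, 6]
Step 2: Midrank |d_i| (ties get averaged ranks).
ranks: |5|->4, |8|->11, |7|->7.5, |7|->7.5, |4|->2.5, |7|->7.5, |7|->7.5, |8|->11, |2|->1, |8|->11, |4|->2.5, |6|->5
Step 3: Attach original signs; sum ranks with positive sign and with negative sign.
W+ = 7.5 + 2.5 + 7.5 + 11 + 1 + 2.5 = 32
W- = 4 + 11 + 7.5 + 7.5 + 11 + 5 = 46
(Check: W+ + W- = 78 should equal n(n+1)/2 = 78.)
Step 4: Test statistic W = min(W+, W-) = 32.
Step 5: Ties in |d|, so use the tie-corrected normal approximation.
        E[W] = n(n+1)/4 = 12*13/4 = 39.
        Tie groups: |d|=4 (t=2), |d|=7 (t=4), |d|=8 (t=3); sum(t^3 - t) = 90.
        Var[W] = n(n+1)(2n+1)/24 - sum(t^3-t)/48 = 3900/24 - 90/48 = 160.625.
        z = (W - E[W]) / sqrt(Var[W]) = (32 - 39) / 12.6738 = -0.5523.
        Two-sided p = 2*Phi(z) = 0.580729.
Step 6: alpha = 0.05. fail to reject H0.

W+ = 32, W- = 46, W = min = 32, p = 0.580729, fail to reject H0.


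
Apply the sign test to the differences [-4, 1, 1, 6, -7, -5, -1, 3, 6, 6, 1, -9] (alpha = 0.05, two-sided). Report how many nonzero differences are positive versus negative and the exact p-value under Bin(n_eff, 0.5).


Step 1: Discard zero differences. Original n = 12; n_eff = number of nonzero differences = 12.
Nonzero differences (with sign): -4, +1, +1, +6, -7, -5, -1, +3, +6, +6, +1, -9
Step 2: Count signs: positive = 7, negative = 5.
Step 3: Under H0: P(positive) = 0.5, so the number of positives S ~ Bin(12, 0.5).
Step 4: Two-sided exact p-value = sum of Bin(12,0.5) probabilities at or below the observed probability = 0.774414.
Step 5: alpha = 0.05. fail to reject H0.

n_eff = 12, pos = 7, neg = 5, p = 0.774414, fail to reject H0.


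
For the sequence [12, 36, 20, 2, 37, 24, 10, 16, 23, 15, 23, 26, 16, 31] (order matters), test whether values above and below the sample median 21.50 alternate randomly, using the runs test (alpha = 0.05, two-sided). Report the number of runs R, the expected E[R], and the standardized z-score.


Step 1: Compute median = 21.50; label A = above, B = below.
Labels in order: BABBAABBABAABA  (n_A = 7, n_B = 7)
Step 2: Count runs R = 10.
Step 3: Under H0 (random ordering), E[R] = 2*n_A*n_B/(n_A+n_B) + 1 = 2*7*7/14 + 1 = 8.0000.
        Var[R] = 2*n_A*n_B*(2*n_A*n_B - n_A - n_B) / ((n_A+n_B)^2 * (n_A+n_B-1)) = 8232/2548 = 3.2308.
        SD[R] = 1.7974.
Step 4: Continuity-corrected z = (R - 0.5 - E[R]) / SD[R] = (10 - 0.5 - 8.0000) / 1.7974 = 0.8345.
Step 5: Two-sided p-value via normal approximation = 2*(1 - Phi(|z|)) = 0.403986.
Step 6: alpha = 0.05. fail to reject H0.

R = 10, z = 0.8345, p = 0.403986, fail to reject H0.


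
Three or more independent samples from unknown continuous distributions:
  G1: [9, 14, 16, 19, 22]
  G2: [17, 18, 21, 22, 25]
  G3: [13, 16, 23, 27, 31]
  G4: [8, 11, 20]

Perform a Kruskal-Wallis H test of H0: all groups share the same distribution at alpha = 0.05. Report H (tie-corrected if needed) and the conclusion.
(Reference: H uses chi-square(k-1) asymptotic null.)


Step 1: Combine all N = 18 observations and assign midranks.
sorted (value, group, rank): (8,G4,1), (9,G1,2), (11,G4,3), (13,G3,4), (14,G1,5), (16,G1,6.5), (16,G3,6.5), (17,G2,8), (18,G2,9), (19,G1,10), (20,G4,11), (21,G2,12), (22,G1,13.5), (22,G2,13.5), (23,G3,15), (25,G2,16), (27,G3,17), (31,G3,18)
Step 2: Sum ranks within each group.
R_1 = 37 (n_1 = 5)
R_2 = 58.5 (n_2 = 5)
R_3 = 60.5 (n_3 = 5)
R_4 = 15 (n_4 = 3)
Step 3: H = 12/(N(N+1)) * sum(R_i^2/n_i) - 3(N+1)
     = 12/(18*19) * (37^2/5 + 58.5^2/5 + 60.5^2/5 + 15^2/3) - 3*19
     = 0.035088 * 1765.3 - 57
     = 4.940351.
Step 4: Ties present; correction factor C = 1 - 12/(18^3 - 18) = 0.997936. Corrected H = 4.940351 / 0.997936 = 4.950569.
Step 5: Under H0, H ~ chi^2(3); p-value = 0.175453.
Step 6: alpha = 0.05. fail to reject H0.

H = 4.9506, df = 3, p = 0.175453, fail to reject H0.


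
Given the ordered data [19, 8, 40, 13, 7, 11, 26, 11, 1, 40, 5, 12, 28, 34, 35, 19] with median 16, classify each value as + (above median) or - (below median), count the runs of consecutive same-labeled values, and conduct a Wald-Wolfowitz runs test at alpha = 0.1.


Step 1: Compute median = 16; label A = above, B = below.
Labels in order: ABABBBABBABBAAAA  (n_A = 8, n_B = 8)
Step 2: Count runs R = 9.
Step 3: Under H0 (random ordering), E[R] = 2*n_A*n_B/(n_A+n_B) + 1 = 2*8*8/16 + 1 = 9.0000.
        Var[R] = 2*n_A*n_B*(2*n_A*n_B - n_A - n_B) / ((n_A+n_B)^2 * (n_A+n_B-1)) = 14336/3840 = 3.7333.
        SD[R] = 1.9322.
Step 4: R = E[R], so z = 0 with no continuity correction.
Step 5: Two-sided p-value via normal approximation = 2*(1 - Phi(|z|)) = 1.000000.
Step 6: alpha = 0.1. fail to reject H0.

R = 9, z = 0.0000, p = 1.000000, fail to reject H0.


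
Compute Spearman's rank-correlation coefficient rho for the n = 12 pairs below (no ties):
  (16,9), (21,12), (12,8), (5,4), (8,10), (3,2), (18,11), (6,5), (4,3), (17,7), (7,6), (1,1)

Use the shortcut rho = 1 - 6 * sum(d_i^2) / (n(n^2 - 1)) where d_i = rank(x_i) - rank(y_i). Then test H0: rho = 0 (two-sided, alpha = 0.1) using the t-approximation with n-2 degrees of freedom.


Step 1: Rank x and y separately (midranks; no ties here).
rank(x): 16->9, 21->12, 12->8, 5->4, 8->7, 3->2, 18->11, 6->5, 4->3, 17->10, 7->6, 1->1
rank(y): 9->9, 12->12, 8->8, 4->4, 10->10, 2->2, 11->11, 5->5, 3->3, 7->7, 6->6, 1->1
Step 2: d_i = R_x(i) - R_y(i); compute d_i^2.
  (9-9)^2=0, (12-12)^2=0, (8-8)^2=0, (4-4)^2=0, (7-10)^2=9, (2-2)^2=0, (11-11)^2=0, (5-5)^2=0, (3-3)^2=0, (10-7)^2=9, (6-6)^2=0, (1-1)^2=0
sum(d^2) = 18.
Step 3: rho = 1 - 6*18 / (12*(12^2 - 1)) = 1 - 108/1716 = 0.937063.
Step 4: Under H0, t = rho * sqrt((n-2)/(1-rho^2)) = 8.4868 ~ t(10).
Step 5: Two-sided p-value from the t-distribution with 10 df = 0.000007.
Step 6: alpha = 0.1. reject H0.

rho = 0.9371, p = 0.000007, reject H0 at alpha = 0.1.


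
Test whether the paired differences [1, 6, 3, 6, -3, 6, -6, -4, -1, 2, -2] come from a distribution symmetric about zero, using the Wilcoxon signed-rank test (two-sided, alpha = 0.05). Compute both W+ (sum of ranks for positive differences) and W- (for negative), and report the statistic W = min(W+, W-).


Step 1: Drop any zero differences (none here) and take |d_i|.
|d| = [1, 6, 3, 6, 3, 6, 6, 4, 1, 2, 2]
Step 2: Midrank |d_i| (ties get averaged ranks).
ranks: |1|->1.5, |6|->9.5, |3|->5.5, |6|->9.5, |3|->5.5, |6|->9.5, |6|->9.5, |4|->7, |1|->1.5, |2|->3.5, |2|->3.5
Step 3: Attach original signs; sum ranks with positive sign and with negative sign.
W+ = 1.5 + 9.5 + 5.5 + 9.5 + 9.5 + 3.5 = 39
W- = 5.5 + 9.5 + 7 + 1.5 + 3.5 = 27
(Check: W+ + W- = 66 should equal n(n+1)/2 = 66.)
Step 4: Test statistic W = min(W+, W-) = 27.
Step 5: Ties in |d|, so use the tie-corrected normal approximation.
        E[W] = n(n+1)/4 = 11*12/4 = 33.
        Tie groups: |d|=1 (t=2), |d|=2 (t=2), |d|=3 (t=2), |d|=6 (t=4); sum(t^3 - t) = 78.
        Var[W] = n(n+1)(2n+1)/24 - sum(t^3-t)/48 = 3036/24 - 78/48 = 124.875.
        z = (W - E[W]) / sqrt(Var[W]) = (27 - 33) / 11.1747 = -0.5369.
        Two-sided p = 2*Phi(z) = 0.591320.
Step 6: alpha = 0.05. fail to reject H0.

W+ = 39, W- = 27, W = min = 27, p = 0.591320, fail to reject H0.


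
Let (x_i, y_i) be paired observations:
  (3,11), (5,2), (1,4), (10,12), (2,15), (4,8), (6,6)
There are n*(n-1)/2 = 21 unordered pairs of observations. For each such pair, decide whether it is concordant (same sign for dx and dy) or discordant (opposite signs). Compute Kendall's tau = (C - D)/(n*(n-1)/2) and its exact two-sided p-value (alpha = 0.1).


Step 1: Enumerate the 21 unordered pairs (i,j) with i<j and classify each by sign(x_j-x_i) * sign(y_j-y_i).
  (1,2):dx=+2,dy=-9->D; (1,3):dx=-2,dy=-7->C; (1,4):dx=+7,dy=+1->C; (1,5):dx=-1,dy=+4->D
  (1,6):dx=+1,dy=-3->D; (1,7):dx=+3,dy=-5->D; (2,3):dx=-4,dy=+2->D; (2,4):dx=+5,dy=+10->C
  (2,5):dx=-3,dy=+13->D; (2,6):dx=-1,dy=+6->D; (2,7):dx=+1,dy=+4->C; (3,4):dx=+9,dy=+8->C
  (3,5):dx=+1,dy=+11->C; (3,6):dx=+3,dy=+4->C; (3,7):dx=+5,dy=+2->C; (4,5):dx=-8,dy=+3->D
  (4,6):dx=-6,dy=-4->C; (4,7):dx=-4,dy=-6->C; (5,6):dx=+2,dy=-7->D; (5,7):dx=+4,dy=-9->D
  (6,7):dx=+2,dy=-2->D
Step 2: C = 10, D = 11, total pairs = 21.
Step 3: tau = (C - D)/(n(n-1)/2) = (10 - 11)/21 = -0.047619.
Step 4: Exact two-sided p-value (enumerate n! = 5040 permutations of y under H0): p = 1.000000.
Step 5: alpha = 0.1. fail to reject H0.

tau_b = -0.0476 (C=10, D=11), p = 1.000000, fail to reject H0.


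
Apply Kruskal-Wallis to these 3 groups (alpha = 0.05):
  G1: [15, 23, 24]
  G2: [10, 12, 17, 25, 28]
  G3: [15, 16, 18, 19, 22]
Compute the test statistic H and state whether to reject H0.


Step 1: Combine all N = 13 observations and assign midranks.
sorted (value, group, rank): (10,G2,1), (12,G2,2), (15,G1,3.5), (15,G3,3.5), (16,G3,5), (17,G2,6), (18,G3,7), (19,G3,8), (22,G3,9), (23,G1,10), (24,G1,11), (25,G2,12), (28,G2,13)
Step 2: Sum ranks within each group.
R_1 = 24.5 (n_1 = 3)
R_2 = 34 (n_2 = 5)
R_3 = 32.5 (n_3 = 5)
Step 3: H = 12/(N(N+1)) * sum(R_i^2/n_i) - 3(N+1)
     = 12/(13*14) * (24.5^2/3 + 34^2/5 + 32.5^2/5) - 3*14
     = 0.065934 * 642.533 - 42
     = 0.364835.
Step 4: Ties present; correction factor C = 1 - 6/(13^3 - 13) = 0.997253. Corrected H = 0.364835 / 0.997253 = 0.365840.
Step 5: Under H0, H ~ chi^2(2); p-value = 0.832835.
Step 6: alpha = 0.05. fail to reject H0.

H = 0.3658, df = 2, p = 0.832835, fail to reject H0.


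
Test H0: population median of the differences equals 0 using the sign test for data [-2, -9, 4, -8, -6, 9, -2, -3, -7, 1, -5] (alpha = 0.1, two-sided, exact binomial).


Step 1: Discard zero differences. Original n = 11; n_eff = number of nonzero differences = 11.
Nonzero differences (with sign): -2, -9, +4, -8, -6, +9, -2, -3, -7, +1, -5
Step 2: Count signs: positive = 3, negative = 8.
Step 3: Under H0: P(positive) = 0.5, so the number of positives S ~ Bin(11, 0.5).
Step 4: Two-sided exact p-value = sum of Bin(11,0.5) probabilities at or below the observed probability = 0.226562.
Step 5: alpha = 0.1. fail to reject H0.

n_eff = 11, pos = 3, neg = 8, p = 0.226562, fail to reject H0.


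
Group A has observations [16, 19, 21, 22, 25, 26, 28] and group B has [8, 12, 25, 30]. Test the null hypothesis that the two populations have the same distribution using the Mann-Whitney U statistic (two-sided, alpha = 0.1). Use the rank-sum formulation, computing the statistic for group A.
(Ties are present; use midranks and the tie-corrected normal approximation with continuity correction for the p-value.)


Step 1: Combine and sort all 11 observations; assign midranks.
sorted (value, group): (8,Y), (12,Y), (16,X), (19,X), (21,X), (22,X), (25,X), (25,Y), (26,X), (28,X), (30,Y)
ranks: 8->1, 12->2, 16->3, 19->4, 21->5, 22->6, 25->7.5, 25->7.5, 26->9, 28->10, 30->11
Step 2: Rank sum for X: R1 = 3 + 4 + 5 + 6 + 7.5 + 9 + 10 = 44.5.
Step 3: U_X = R1 - n1(n1+1)/2 = 44.5 - 7*8/2 = 44.5 - 28 = 16.5.
       U_Y = n1*n2 - U_X = 28 - 16.5 = 11.5.
Step 4: Ties are present, so use the tie-corrected normal approximation (with continuity correction) for the p-value.
Step 5: p-value = 0.704817; compare to alpha = 0.1. fail to reject H0.

U_X = 16.5, p = 0.704817, fail to reject H0 at alpha = 0.1.


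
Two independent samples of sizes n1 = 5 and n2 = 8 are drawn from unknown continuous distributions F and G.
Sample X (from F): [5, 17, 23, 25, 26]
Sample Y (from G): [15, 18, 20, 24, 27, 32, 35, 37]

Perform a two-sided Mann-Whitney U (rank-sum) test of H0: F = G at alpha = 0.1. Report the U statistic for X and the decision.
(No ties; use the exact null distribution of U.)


Step 1: Combine and sort all 13 observations; assign midranks.
sorted (value, group): (5,X), (15,Y), (17,X), (18,Y), (20,Y), (23,X), (24,Y), (25,X), (26,X), (27,Y), (32,Y), (35,Y), (37,Y)
ranks: 5->1, 15->2, 17->3, 18->4, 20->5, 23->6, 24->7, 25->8, 26->9, 27->10, 32->11, 35->12, 37->13
Step 2: Rank sum for X: R1 = 1 + 3 + 6 + 8 + 9 = 27.
Step 3: U_X = R1 - n1(n1+1)/2 = 27 - 5*6/2 = 27 - 15 = 12.
       U_Y = n1*n2 - U_X = 40 - 12 = 28.
Step 4: No ties, so the exact null distribution of U (based on enumerating the C(13,5) = 1287 equally likely rank assignments) gives the two-sided p-value.
Step 5: p-value = 0.284382; compare to alpha = 0.1. fail to reject H0.

U_X = 12, p = 0.284382, fail to reject H0 at alpha = 0.1.


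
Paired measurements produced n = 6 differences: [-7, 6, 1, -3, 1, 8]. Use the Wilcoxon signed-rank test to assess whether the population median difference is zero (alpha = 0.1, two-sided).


Step 1: Drop any zero differences (none here) and take |d_i|.
|d| = [7, 6, 1, 3, 1, 8]
Step 2: Midrank |d_i| (ties get averaged ranks).
ranks: |7|->5, |6|->4, |1|->1.5, |3|->3, |1|->1.5, |8|->6
Step 3: Attach original signs; sum ranks with positive sign and with negative sign.
W+ = 4 + 1.5 + 1.5 + 6 = 13
W- = 5 + 3 = 8
(Check: W+ + W- = 21 should equal n(n+1)/2 = 21.)
Step 4: Test statistic W = min(W+, W-) = 8.
Step 5: Ties in |d|, so use the tie-corrected normal approximation.
        E[W] = n(n+1)/4 = 6*7/4 = 10.5.
        Tie groups: |d|=1 (t=2); sum(t^3 - t) = 6.
        Var[W] = n(n+1)(2n+1)/24 - sum(t^3-t)/48 = 546/24 - 6/48 = 22.625.
        z = (W - E[W]) / sqrt(Var[W]) = (8 - 10.5) / 4.7566 = -0.5256.
        Two-sided p = 2*Phi(z) = 0.599174.
Step 6: alpha = 0.1. fail to reject H0.

W+ = 13, W- = 8, W = min = 8, p = 0.599174, fail to reject H0.


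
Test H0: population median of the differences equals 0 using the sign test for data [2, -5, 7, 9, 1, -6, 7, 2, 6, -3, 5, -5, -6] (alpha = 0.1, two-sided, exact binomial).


Step 1: Discard zero differences. Original n = 13; n_eff = number of nonzero differences = 13.
Nonzero differences (with sign): +2, -5, +7, +9, +1, -6, +7, +2, +6, -3, +5, -5, -6
Step 2: Count signs: positive = 8, negative = 5.
Step 3: Under H0: P(positive) = 0.5, so the number of positives S ~ Bin(13, 0.5).
Step 4: Two-sided exact p-value = sum of Bin(13,0.5) probabilities at or below the observed probability = 0.581055.
Step 5: alpha = 0.1. fail to reject H0.

n_eff = 13, pos = 8, neg = 5, p = 0.581055, fail to reject H0.


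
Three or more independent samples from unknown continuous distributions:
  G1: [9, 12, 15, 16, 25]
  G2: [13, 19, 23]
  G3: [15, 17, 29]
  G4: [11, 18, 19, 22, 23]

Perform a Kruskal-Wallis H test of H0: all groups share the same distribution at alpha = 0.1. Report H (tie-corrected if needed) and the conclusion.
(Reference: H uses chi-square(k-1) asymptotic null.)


Step 1: Combine all N = 16 observations and assign midranks.
sorted (value, group, rank): (9,G1,1), (11,G4,2), (12,G1,3), (13,G2,4), (15,G1,5.5), (15,G3,5.5), (16,G1,7), (17,G3,8), (18,G4,9), (19,G2,10.5), (19,G4,10.5), (22,G4,12), (23,G2,13.5), (23,G4,13.5), (25,G1,15), (29,G3,16)
Step 2: Sum ranks within each group.
R_1 = 31.5 (n_1 = 5)
R_2 = 28 (n_2 = 3)
R_3 = 29.5 (n_3 = 3)
R_4 = 47 (n_4 = 5)
Step 3: H = 12/(N(N+1)) * sum(R_i^2/n_i) - 3(N+1)
     = 12/(16*17) * (31.5^2/5 + 28^2/3 + 29.5^2/3 + 47^2/5) - 3*17
     = 0.044118 * 1191.67 - 51
     = 1.573529.
Step 4: Ties present; correction factor C = 1 - 18/(16^3 - 16) = 0.995588. Corrected H = 1.573529 / 0.995588 = 1.580502.
Step 5: Under H0, H ~ chi^2(3); p-value = 0.663819.
Step 6: alpha = 0.1. fail to reject H0.

H = 1.5805, df = 3, p = 0.663819, fail to reject H0.


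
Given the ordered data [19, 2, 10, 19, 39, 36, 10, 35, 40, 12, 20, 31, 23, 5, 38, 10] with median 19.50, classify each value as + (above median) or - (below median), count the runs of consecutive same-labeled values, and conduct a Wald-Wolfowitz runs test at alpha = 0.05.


Step 1: Compute median = 19.50; label A = above, B = below.
Labels in order: BBBBAABAABAAABAB  (n_A = 8, n_B = 8)
Step 2: Count runs R = 9.
Step 3: Under H0 (random ordering), E[R] = 2*n_A*n_B/(n_A+n_B) + 1 = 2*8*8/16 + 1 = 9.0000.
        Var[R] = 2*n_A*n_B*(2*n_A*n_B - n_A - n_B) / ((n_A+n_B)^2 * (n_A+n_B-1)) = 14336/3840 = 3.7333.
        SD[R] = 1.9322.
Step 4: R = E[R], so z = 0 with no continuity correction.
Step 5: Two-sided p-value via normal approximation = 2*(1 - Phi(|z|)) = 1.000000.
Step 6: alpha = 0.05. fail to reject H0.

R = 9, z = 0.0000, p = 1.000000, fail to reject H0.


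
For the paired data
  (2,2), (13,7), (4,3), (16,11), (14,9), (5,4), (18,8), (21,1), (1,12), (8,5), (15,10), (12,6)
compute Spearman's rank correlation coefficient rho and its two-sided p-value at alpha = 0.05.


Step 1: Rank x and y separately (midranks; no ties here).
rank(x): 2->2, 13->7, 4->3, 16->10, 14->8, 5->4, 18->11, 21->12, 1->1, 8->5, 15->9, 12->6
rank(y): 2->2, 7->7, 3->3, 11->11, 9->9, 4->4, 8->8, 1->1, 12->12, 5->5, 10->10, 6->6
Step 2: d_i = R_x(i) - R_y(i); compute d_i^2.
  (2-2)^2=0, (7-7)^2=0, (3-3)^2=0, (10-11)^2=1, (8-9)^2=1, (4-4)^2=0, (11-8)^2=9, (12-1)^2=121, (1-12)^2=121, (5-5)^2=0, (9-10)^2=1, (6-6)^2=0
sum(d^2) = 254.
Step 3: rho = 1 - 6*254 / (12*(12^2 - 1)) = 1 - 1524/1716 = 0.111888.
Step 4: Under H0, t = rho * sqrt((n-2)/(1-rho^2)) = 0.3561 ~ t(10).
Step 5: Two-sided p-value from the t-distribution with 10 df = 0.729195.
Step 6: alpha = 0.05. fail to reject H0.

rho = 0.1119, p = 0.729195, fail to reject H0 at alpha = 0.05.


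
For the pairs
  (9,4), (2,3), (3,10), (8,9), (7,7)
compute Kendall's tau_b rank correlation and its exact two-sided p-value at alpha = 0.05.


Step 1: Enumerate the 10 unordered pairs (i,j) with i<j and classify each by sign(x_j-x_i) * sign(y_j-y_i).
  (1,2):dx=-7,dy=-1->C; (1,3):dx=-6,dy=+6->D; (1,4):dx=-1,dy=+5->D; (1,5):dx=-2,dy=+3->D
  (2,3):dx=+1,dy=+7->C; (2,4):dx=+6,dy=+6->C; (2,5):dx=+5,dy=+4->C; (3,4):dx=+5,dy=-1->D
  (3,5):dx=+4,dy=-3->D; (4,5):dx=-1,dy=-2->C
Step 2: C = 5, D = 5, total pairs = 10.
Step 3: tau = (C - D)/(n(n-1)/2) = (5 - 5)/10 = 0.000000.
Step 4: Exact two-sided p-value (enumerate n! = 120 permutations of y under H0): p = 1.000000.
Step 5: alpha = 0.05. fail to reject H0.

tau_b = 0.0000 (C=5, D=5), p = 1.000000, fail to reject H0.


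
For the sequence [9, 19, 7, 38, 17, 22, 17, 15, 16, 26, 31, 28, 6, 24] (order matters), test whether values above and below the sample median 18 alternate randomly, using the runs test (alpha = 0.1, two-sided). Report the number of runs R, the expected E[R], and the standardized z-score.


Step 1: Compute median = 18; label A = above, B = below.
Labels in order: BABABABBBAAABA  (n_A = 7, n_B = 7)
Step 2: Count runs R = 10.
Step 3: Under H0 (random ordering), E[R] = 2*n_A*n_B/(n_A+n_B) + 1 = 2*7*7/14 + 1 = 8.0000.
        Var[R] = 2*n_A*n_B*(2*n_A*n_B - n_A - n_B) / ((n_A+n_B)^2 * (n_A+n_B-1)) = 8232/2548 = 3.2308.
        SD[R] = 1.7974.
Step 4: Continuity-corrected z = (R - 0.5 - E[R]) / SD[R] = (10 - 0.5 - 8.0000) / 1.7974 = 0.8345.
Step 5: Two-sided p-value via normal approximation = 2*(1 - Phi(|z|)) = 0.403986.
Step 6: alpha = 0.1. fail to reject H0.

R = 10, z = 0.8345, p = 0.403986, fail to reject H0.


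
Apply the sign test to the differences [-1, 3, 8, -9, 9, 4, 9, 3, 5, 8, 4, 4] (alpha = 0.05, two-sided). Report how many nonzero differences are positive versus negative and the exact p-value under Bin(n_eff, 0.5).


Step 1: Discard zero differences. Original n = 12; n_eff = number of nonzero differences = 12.
Nonzero differences (with sign): -1, +3, +8, -9, +9, +4, +9, +3, +5, +8, +4, +4
Step 2: Count signs: positive = 10, negative = 2.
Step 3: Under H0: P(positive) = 0.5, so the number of positives S ~ Bin(12, 0.5).
Step 4: Two-sided exact p-value = sum of Bin(12,0.5) probabilities at or below the observed probability = 0.038574.
Step 5: alpha = 0.05. reject H0.

n_eff = 12, pos = 10, neg = 2, p = 0.038574, reject H0.


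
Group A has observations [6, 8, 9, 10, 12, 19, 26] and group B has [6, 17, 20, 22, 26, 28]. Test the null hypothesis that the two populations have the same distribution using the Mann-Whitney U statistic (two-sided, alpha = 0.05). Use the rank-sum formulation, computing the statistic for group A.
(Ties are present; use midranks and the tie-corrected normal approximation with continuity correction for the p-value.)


Step 1: Combine and sort all 13 observations; assign midranks.
sorted (value, group): (6,X), (6,Y), (8,X), (9,X), (10,X), (12,X), (17,Y), (19,X), (20,Y), (22,Y), (26,X), (26,Y), (28,Y)
ranks: 6->1.5, 6->1.5, 8->3, 9->4, 10->5, 12->6, 17->7, 19->8, 20->9, 22->10, 26->11.5, 26->11.5, 28->13
Step 2: Rank sum for X: R1 = 1.5 + 3 + 4 + 5 + 6 + 8 + 11.5 = 39.
Step 3: U_X = R1 - n1(n1+1)/2 = 39 - 7*8/2 = 39 - 28 = 11.
       U_Y = n1*n2 - U_X = 42 - 11 = 31.
Step 4: Ties are present, so use the tie-corrected normal approximation (with continuity correction) for the p-value.
Step 5: p-value = 0.173549; compare to alpha = 0.05. fail to reject H0.

U_X = 11, p = 0.173549, fail to reject H0 at alpha = 0.05.


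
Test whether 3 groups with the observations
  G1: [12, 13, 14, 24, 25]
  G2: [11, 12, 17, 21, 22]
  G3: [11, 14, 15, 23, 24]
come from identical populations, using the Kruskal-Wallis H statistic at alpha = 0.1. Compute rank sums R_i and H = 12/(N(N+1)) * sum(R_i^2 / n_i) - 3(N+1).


Step 1: Combine all N = 15 observations and assign midranks.
sorted (value, group, rank): (11,G2,1.5), (11,G3,1.5), (12,G1,3.5), (12,G2,3.5), (13,G1,5), (14,G1,6.5), (14,G3,6.5), (15,G3,8), (17,G2,9), (21,G2,10), (22,G2,11), (23,G3,12), (24,G1,13.5), (24,G3,13.5), (25,G1,15)
Step 2: Sum ranks within each group.
R_1 = 43.5 (n_1 = 5)
R_2 = 35 (n_2 = 5)
R_3 = 41.5 (n_3 = 5)
Step 3: H = 12/(N(N+1)) * sum(R_i^2/n_i) - 3(N+1)
     = 12/(15*16) * (43.5^2/5 + 35^2/5 + 41.5^2/5) - 3*16
     = 0.050000 * 967.9 - 48
     = 0.395000.
Step 4: Ties present; correction factor C = 1 - 24/(15^3 - 15) = 0.992857. Corrected H = 0.395000 / 0.992857 = 0.397842.
Step 5: Under H0, H ~ chi^2(2); p-value = 0.819615.
Step 6: alpha = 0.1. fail to reject H0.

H = 0.3978, df = 2, p = 0.819615, fail to reject H0.


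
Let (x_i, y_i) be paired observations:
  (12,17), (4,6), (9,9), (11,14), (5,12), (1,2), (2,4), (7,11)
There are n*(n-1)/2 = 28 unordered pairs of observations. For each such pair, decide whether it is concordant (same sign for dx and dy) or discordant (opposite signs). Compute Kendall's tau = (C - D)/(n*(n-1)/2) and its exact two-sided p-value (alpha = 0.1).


Step 1: Enumerate the 28 unordered pairs (i,j) with i<j and classify each by sign(x_j-x_i) * sign(y_j-y_i).
  (1,2):dx=-8,dy=-11->C; (1,3):dx=-3,dy=-8->C; (1,4):dx=-1,dy=-3->C; (1,5):dx=-7,dy=-5->C
  (1,6):dx=-11,dy=-15->C; (1,7):dx=-10,dy=-13->C; (1,8):dx=-5,dy=-6->C; (2,3):dx=+5,dy=+3->C
  (2,4):dx=+7,dy=+8->C; (2,5):dx=+1,dy=+6->C; (2,6):dx=-3,dy=-4->C; (2,7):dx=-2,dy=-2->C
  (2,8):dx=+3,dy=+5->C; (3,4):dx=+2,dy=+5->C; (3,5):dx=-4,dy=+3->D; (3,6):dx=-8,dy=-7->C
  (3,7):dx=-7,dy=-5->C; (3,8):dx=-2,dy=+2->D; (4,5):dx=-6,dy=-2->C; (4,6):dx=-10,dy=-12->C
  (4,7):dx=-9,dy=-10->C; (4,8):dx=-4,dy=-3->C; (5,6):dx=-4,dy=-10->C; (5,7):dx=-3,dy=-8->C
  (5,8):dx=+2,dy=-1->D; (6,7):dx=+1,dy=+2->C; (6,8):dx=+6,dy=+9->C; (7,8):dx=+5,dy=+7->C
Step 2: C = 25, D = 3, total pairs = 28.
Step 3: tau = (C - D)/(n(n-1)/2) = (25 - 3)/28 = 0.785714.
Step 4: Exact two-sided p-value (enumerate n! = 40320 permutations of y under H0): p = 0.005506.
Step 5: alpha = 0.1. reject H0.

tau_b = 0.7857 (C=25, D=3), p = 0.005506, reject H0.


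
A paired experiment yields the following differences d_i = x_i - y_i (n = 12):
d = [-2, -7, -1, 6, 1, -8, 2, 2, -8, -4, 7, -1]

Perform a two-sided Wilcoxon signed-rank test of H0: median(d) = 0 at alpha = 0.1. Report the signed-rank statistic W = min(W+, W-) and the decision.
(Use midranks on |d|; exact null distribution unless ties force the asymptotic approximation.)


Step 1: Drop any zero differences (none here) and take |d_i|.
|d| = [2, 7, 1, 6, 1, 8, 2, 2, 8, 4, 7, 1]
Step 2: Midrank |d_i| (ties get averaged ranks).
ranks: |2|->5, |7|->9.5, |1|->2, |6|->8, |1|->2, |8|->11.5, |2|->5, |2|->5, |8|->11.5, |4|->7, |7|->9.5, |1|->2
Step 3: Attach original signs; sum ranks with positive sign and with negative sign.
W+ = 8 + 2 + 5 + 5 + 9.5 = 29.5
W- = 5 + 9.5 + 2 + 11.5 + 11.5 + 7 + 2 = 48.5
(Check: W+ + W- = 78 should equal n(n+1)/2 = 78.)
Step 4: Test statistic W = min(W+, W-) = 29.5.
Step 5: Ties in |d|, so use the tie-corrected normal approximation.
        E[W] = n(n+1)/4 = 12*13/4 = 39.
        Tie groups: |d|=1 (t=3), |d|=2 (t=3), |d|=7 (t=2), |d|=8 (t=2); sum(t^3 - t) = 60.
        Var[W] = n(n+1)(2n+1)/24 - sum(t^3-t)/48 = 3900/24 - 60/48 = 161.25.
        z = (W - E[W]) / sqrt(Var[W]) = (29.5 - 39) / 12.6984 = -0.7481.
        Two-sided p = 2*Phi(z) = 0.454385.
Step 6: alpha = 0.1. fail to reject H0.

W+ = 29.5, W- = 48.5, W = min = 29.5, p = 0.454385, fail to reject H0.


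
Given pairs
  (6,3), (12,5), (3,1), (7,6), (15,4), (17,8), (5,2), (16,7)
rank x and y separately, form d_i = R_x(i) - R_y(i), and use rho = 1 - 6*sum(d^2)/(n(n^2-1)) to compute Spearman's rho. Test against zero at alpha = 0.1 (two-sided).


Step 1: Rank x and y separately (midranks; no ties here).
rank(x): 6->3, 12->5, 3->1, 7->4, 15->6, 17->8, 5->2, 16->7
rank(y): 3->3, 5->5, 1->1, 6->6, 4->4, 8->8, 2->2, 7->7
Step 2: d_i = R_x(i) - R_y(i); compute d_i^2.
  (3-3)^2=0, (5-5)^2=0, (1-1)^2=0, (4-6)^2=4, (6-4)^2=4, (8-8)^2=0, (2-2)^2=0, (7-7)^2=0
sum(d^2) = 8.
Step 3: rho = 1 - 6*8 / (8*(8^2 - 1)) = 1 - 48/504 = 0.904762.
Step 4: Under H0, t = rho * sqrt((n-2)/(1-rho^2)) = 5.2034 ~ t(6).
Step 5: Two-sided p-value from the t-distribution with 6 df = 0.002008.
Step 6: alpha = 0.1. reject H0.

rho = 0.9048, p = 0.002008, reject H0 at alpha = 0.1.


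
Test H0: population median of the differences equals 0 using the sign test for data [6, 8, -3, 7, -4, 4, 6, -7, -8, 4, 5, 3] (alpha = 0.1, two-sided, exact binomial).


Step 1: Discard zero differences. Original n = 12; n_eff = number of nonzero differences = 12.
Nonzero differences (with sign): +6, +8, -3, +7, -4, +4, +6, -7, -8, +4, +5, +3
Step 2: Count signs: positive = 8, negative = 4.
Step 3: Under H0: P(positive) = 0.5, so the number of positives S ~ Bin(12, 0.5).
Step 4: Two-sided exact p-value = sum of Bin(12,0.5) probabilities at or below the observed probability = 0.387695.
Step 5: alpha = 0.1. fail to reject H0.

n_eff = 12, pos = 8, neg = 4, p = 0.387695, fail to reject H0.


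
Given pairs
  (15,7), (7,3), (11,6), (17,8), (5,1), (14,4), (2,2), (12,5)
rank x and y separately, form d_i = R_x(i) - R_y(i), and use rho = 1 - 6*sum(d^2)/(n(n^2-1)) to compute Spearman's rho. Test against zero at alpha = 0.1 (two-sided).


Step 1: Rank x and y separately (midranks; no ties here).
rank(x): 15->7, 7->3, 11->4, 17->8, 5->2, 14->6, 2->1, 12->5
rank(y): 7->7, 3->3, 6->6, 8->8, 1->1, 4->4, 2->2, 5->5
Step 2: d_i = R_x(i) - R_y(i); compute d_i^2.
  (7-7)^2=0, (3-3)^2=0, (4-6)^2=4, (8-8)^2=0, (2-1)^2=1, (6-4)^2=4, (1-2)^2=1, (5-5)^2=0
sum(d^2) = 10.
Step 3: rho = 1 - 6*10 / (8*(8^2 - 1)) = 1 - 60/504 = 0.880952.
Step 4: Under H0, t = rho * sqrt((n-2)/(1-rho^2)) = 4.5601 ~ t(6).
Step 5: Two-sided p-value from the t-distribution with 6 df = 0.003850.
Step 6: alpha = 0.1. reject H0.

rho = 0.8810, p = 0.003850, reject H0 at alpha = 0.1.


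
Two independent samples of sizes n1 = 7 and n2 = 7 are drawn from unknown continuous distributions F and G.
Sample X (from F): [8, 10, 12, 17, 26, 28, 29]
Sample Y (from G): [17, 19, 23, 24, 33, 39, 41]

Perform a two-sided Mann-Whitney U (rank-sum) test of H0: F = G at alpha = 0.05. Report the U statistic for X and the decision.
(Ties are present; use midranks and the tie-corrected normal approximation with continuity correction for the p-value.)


Step 1: Combine and sort all 14 observations; assign midranks.
sorted (value, group): (8,X), (10,X), (12,X), (17,X), (17,Y), (19,Y), (23,Y), (24,Y), (26,X), (28,X), (29,X), (33,Y), (39,Y), (41,Y)
ranks: 8->1, 10->2, 12->3, 17->4.5, 17->4.5, 19->6, 23->7, 24->8, 26->9, 28->10, 29->11, 33->12, 39->13, 41->14
Step 2: Rank sum for X: R1 = 1 + 2 + 3 + 4.5 + 9 + 10 + 11 = 40.5.
Step 3: U_X = R1 - n1(n1+1)/2 = 40.5 - 7*8/2 = 40.5 - 28 = 12.5.
       U_Y = n1*n2 - U_X = 49 - 12.5 = 36.5.
Step 4: Ties are present, so use the tie-corrected normal approximation (with continuity correction) for the p-value.
Step 5: p-value = 0.141282; compare to alpha = 0.05. fail to reject H0.

U_X = 12.5, p = 0.141282, fail to reject H0 at alpha = 0.05.


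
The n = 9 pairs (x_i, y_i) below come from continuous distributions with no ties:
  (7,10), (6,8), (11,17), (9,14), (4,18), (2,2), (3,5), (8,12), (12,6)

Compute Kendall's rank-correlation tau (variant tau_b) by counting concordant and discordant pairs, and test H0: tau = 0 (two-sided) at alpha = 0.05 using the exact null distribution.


Step 1: Enumerate the 36 unordered pairs (i,j) with i<j and classify each by sign(x_j-x_i) * sign(y_j-y_i).
  (1,2):dx=-1,dy=-2->C; (1,3):dx=+4,dy=+7->C; (1,4):dx=+2,dy=+4->C; (1,5):dx=-3,dy=+8->D
  (1,6):dx=-5,dy=-8->C; (1,7):dx=-4,dy=-5->C; (1,8):dx=+1,dy=+2->C; (1,9):dx=+5,dy=-4->D
  (2,3):dx=+5,dy=+9->C; (2,4):dx=+3,dy=+6->C; (2,5):dx=-2,dy=+10->D; (2,6):dx=-4,dy=-6->C
  (2,7):dx=-3,dy=-3->C; (2,8):dx=+2,dy=+4->C; (2,9):dx=+6,dy=-2->D; (3,4):dx=-2,dy=-3->C
  (3,5):dx=-7,dy=+1->D; (3,6):dx=-9,dy=-15->C; (3,7):dx=-8,dy=-12->C; (3,8):dx=-3,dy=-5->C
  (3,9):dx=+1,dy=-11->D; (4,5):dx=-5,dy=+4->D; (4,6):dx=-7,dy=-12->C; (4,7):dx=-6,dy=-9->C
  (4,8):dx=-1,dy=-2->C; (4,9):dx=+3,dy=-8->D; (5,6):dx=-2,dy=-16->C; (5,7):dx=-1,dy=-13->C
  (5,8):dx=+4,dy=-6->D; (5,9):dx=+8,dy=-12->D; (6,7):dx=+1,dy=+3->C; (6,8):dx=+6,dy=+10->C
  (6,9):dx=+10,dy=+4->C; (7,8):dx=+5,dy=+7->C; (7,9):dx=+9,dy=+1->C; (8,9):dx=+4,dy=-6->D
Step 2: C = 25, D = 11, total pairs = 36.
Step 3: tau = (C - D)/(n(n-1)/2) = (25 - 11)/36 = 0.388889.
Step 4: Exact two-sided p-value (enumerate n! = 362880 permutations of y under H0): p = 0.180181.
Step 5: alpha = 0.05. fail to reject H0.

tau_b = 0.3889 (C=25, D=11), p = 0.180181, fail to reject H0.


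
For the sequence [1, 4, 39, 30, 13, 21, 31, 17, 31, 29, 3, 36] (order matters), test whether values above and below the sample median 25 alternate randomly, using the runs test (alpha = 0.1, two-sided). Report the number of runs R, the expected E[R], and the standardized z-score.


Step 1: Compute median = 25; label A = above, B = below.
Labels in order: BBAABBABAABA  (n_A = 6, n_B = 6)
Step 2: Count runs R = 8.
Step 3: Under H0 (random ordering), E[R] = 2*n_A*n_B/(n_A+n_B) + 1 = 2*6*6/12 + 1 = 7.0000.
        Var[R] = 2*n_A*n_B*(2*n_A*n_B - n_A - n_B) / ((n_A+n_B)^2 * (n_A+n_B-1)) = 4320/1584 = 2.7273.
        SD[R] = 1.6514.
Step 4: Continuity-corrected z = (R - 0.5 - E[R]) / SD[R] = (8 - 0.5 - 7.0000) / 1.6514 = 0.3028.
Step 5: Two-sided p-value via normal approximation = 2*(1 - Phi(|z|)) = 0.762069.
Step 6: alpha = 0.1. fail to reject H0.

R = 8, z = 0.3028, p = 0.762069, fail to reject H0.


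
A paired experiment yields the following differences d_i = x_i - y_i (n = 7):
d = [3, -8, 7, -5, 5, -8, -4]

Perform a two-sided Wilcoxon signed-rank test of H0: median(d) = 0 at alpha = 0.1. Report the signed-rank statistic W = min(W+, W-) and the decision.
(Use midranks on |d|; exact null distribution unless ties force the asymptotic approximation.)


Step 1: Drop any zero differences (none here) and take |d_i|.
|d| = [3, 8, 7, 5, 5, 8, 4]
Step 2: Midrank |d_i| (ties get averaged ranks).
ranks: |3|->1, |8|->6.5, |7|->5, |5|->3.5, |5|->3.5, |8|->6.5, |4|->2
Step 3: Attach original signs; sum ranks with positive sign and with negative sign.
W+ = 1 + 5 + 3.5 = 9.5
W- = 6.5 + 3.5 + 6.5 + 2 = 18.5
(Check: W+ + W- = 28 should equal n(n+1)/2 = 28.)
Step 4: Test statistic W = min(W+, W-) = 9.5.
Step 5: Ties in |d|, so use the tie-corrected normal approximation.
        E[W] = n(n+1)/4 = 7*8/4 = 14.
        Tie groups: |d|=5 (t=2), |d|=8 (t=2); sum(t^3 - t) = 12.
        Var[W] = n(n+1)(2n+1)/24 - sum(t^3-t)/48 = 840/24 - 12/48 = 34.75.
        z = (W - E[W]) / sqrt(Var[W]) = (9.5 - 14) / 5.8949 = -0.7634.
        Two-sided p = 2*Phi(z) = 0.445243.
Step 6: alpha = 0.1. fail to reject H0.

W+ = 9.5, W- = 18.5, W = min = 9.5, p = 0.445243, fail to reject H0.


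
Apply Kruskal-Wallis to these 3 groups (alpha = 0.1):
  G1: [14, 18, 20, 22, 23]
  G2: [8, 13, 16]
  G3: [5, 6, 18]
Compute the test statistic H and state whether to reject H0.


Step 1: Combine all N = 11 observations and assign midranks.
sorted (value, group, rank): (5,G3,1), (6,G3,2), (8,G2,3), (13,G2,4), (14,G1,5), (16,G2,6), (18,G1,7.5), (18,G3,7.5), (20,G1,9), (22,G1,10), (23,G1,11)
Step 2: Sum ranks within each group.
R_1 = 42.5 (n_1 = 5)
R_2 = 13 (n_2 = 3)
R_3 = 10.5 (n_3 = 3)
Step 3: H = 12/(N(N+1)) * sum(R_i^2/n_i) - 3(N+1)
     = 12/(11*12) * (42.5^2/5 + 13^2/3 + 10.5^2/3) - 3*12
     = 0.090909 * 454.333 - 36
     = 5.303030.
Step 4: Ties present; correction factor C = 1 - 6/(11^3 - 11) = 0.995455. Corrected H = 5.303030 / 0.995455 = 5.327245.
Step 5: Under H0, H ~ chi^2(2); p-value = 0.069695.
Step 6: alpha = 0.1. reject H0.

H = 5.3272, df = 2, p = 0.069695, reject H0.
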